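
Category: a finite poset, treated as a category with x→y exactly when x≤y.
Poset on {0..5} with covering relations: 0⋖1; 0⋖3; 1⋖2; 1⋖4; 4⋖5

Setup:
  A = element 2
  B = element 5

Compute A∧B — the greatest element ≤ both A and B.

Common predecessors of 2,5: {0,1}
  0 ⊑ 1
  1 ⊑ 1
glb = 1

Answer: A∧B = 1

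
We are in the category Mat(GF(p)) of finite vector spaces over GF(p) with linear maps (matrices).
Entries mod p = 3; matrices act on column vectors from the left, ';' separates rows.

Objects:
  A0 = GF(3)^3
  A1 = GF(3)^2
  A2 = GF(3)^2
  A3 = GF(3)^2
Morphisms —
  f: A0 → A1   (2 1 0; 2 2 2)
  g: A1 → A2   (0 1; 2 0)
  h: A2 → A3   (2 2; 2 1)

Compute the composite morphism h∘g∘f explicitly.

Answer: (0 2 1; 2 0 1)

Derivation:
  e0=⟨1,0,0⟩ f→⟨2,2⟩ g→⟨2,1⟩ h→⟨0,2⟩
  e1=⟨0,1,0⟩ f→⟨1,2⟩ g→⟨2,2⟩ h→⟨2,0⟩
  e2=⟨0,0,1⟩ f→⟨0,2⟩ g→⟨2,0⟩ h→⟨1,1⟩
result: (0 2 1; 2 0 1)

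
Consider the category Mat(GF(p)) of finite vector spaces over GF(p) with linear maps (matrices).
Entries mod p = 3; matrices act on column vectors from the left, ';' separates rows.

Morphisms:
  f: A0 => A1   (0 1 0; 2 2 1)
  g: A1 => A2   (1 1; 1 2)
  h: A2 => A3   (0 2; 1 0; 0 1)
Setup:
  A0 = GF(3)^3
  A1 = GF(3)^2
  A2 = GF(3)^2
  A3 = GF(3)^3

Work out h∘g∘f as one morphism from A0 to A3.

  e0=[1,0,0] f=>[0,2] g=>[2,1] h=>[2,2,1]
  e1=[0,1,0] f=>[1,2] g=>[0,2] h=>[1,0,2]
  e2=[0,0,1] f=>[0,1] g=>[1,2] h=>[1,1,2]
result: (2 1 1; 2 0 1; 1 2 2)

Answer: (2 1 1; 2 0 1; 1 2 2)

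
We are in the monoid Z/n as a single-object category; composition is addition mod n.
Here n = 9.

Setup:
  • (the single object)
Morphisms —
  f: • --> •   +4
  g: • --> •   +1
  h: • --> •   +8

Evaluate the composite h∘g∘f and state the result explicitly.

  0 +4≡4 +1≡5 +8≡4  (mod 9)
result: +4

Answer: +4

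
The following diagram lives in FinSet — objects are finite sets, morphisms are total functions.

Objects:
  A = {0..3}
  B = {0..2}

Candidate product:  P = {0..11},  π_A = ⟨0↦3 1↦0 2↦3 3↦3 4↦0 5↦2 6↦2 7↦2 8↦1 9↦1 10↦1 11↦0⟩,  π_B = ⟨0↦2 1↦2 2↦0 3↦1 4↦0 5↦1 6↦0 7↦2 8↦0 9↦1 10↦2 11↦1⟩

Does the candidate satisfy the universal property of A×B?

Answer: VALID PRODUCT

Trace:
|A|·|B| = 4·3 = 12;  |P| = 12
Check the pairing map k ↦ (π_A(k), π_B(k)):
  0 ↦ (3,2)
  1 ↦ (0,2)
  2 ↦ (3,0)
  3 ↦ (3,1)
  4 ↦ (0,0)
  5 ↦ (2,1)
  6 ↦ (2,0)
  7 ↦ (2,2)
  8 ↦ (1,0)
  9 ↦ (1,1)
  10 ↦ (1,2)
  11 ↦ (0,1)
distinct pairs in image: 12 / 12 needed
  → bijection onto A×B; projections well-typed.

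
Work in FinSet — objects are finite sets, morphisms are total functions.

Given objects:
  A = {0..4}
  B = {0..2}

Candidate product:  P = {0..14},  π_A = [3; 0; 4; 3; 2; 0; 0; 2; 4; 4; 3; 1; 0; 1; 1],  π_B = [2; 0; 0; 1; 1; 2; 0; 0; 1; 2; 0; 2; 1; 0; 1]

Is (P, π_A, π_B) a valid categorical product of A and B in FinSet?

|A|·|B| = 5·3 = 15;  |P| = 15
Check the pairing map k ↦ (π_A(k), π_B(k)):
  0 ↦ (3,2)
  1 ↦ (0,0)
  2 ↦ (4,0)
  3 ↦ (3,1)
  4 ↦ (2,1)
  5 ↦ (0,2)
  6 ↦ (0,0)  ✗ repeats pair of k=1
  7 ↦ (2,0)
  8 ↦ (4,1)
  9 ↦ (4,2)
  10 ↦ (3,0)
  11 ↦ (1,2)
  12 ↦ (0,1)
  13 ↦ (1,0)
  14 ↦ (1,1)
distinct pairs in image: 14 / 15 needed
  → (0,0) hit at k=1 and k=6

Answer: NOT A VALID PRODUCT — duplicate pair at indices 1,6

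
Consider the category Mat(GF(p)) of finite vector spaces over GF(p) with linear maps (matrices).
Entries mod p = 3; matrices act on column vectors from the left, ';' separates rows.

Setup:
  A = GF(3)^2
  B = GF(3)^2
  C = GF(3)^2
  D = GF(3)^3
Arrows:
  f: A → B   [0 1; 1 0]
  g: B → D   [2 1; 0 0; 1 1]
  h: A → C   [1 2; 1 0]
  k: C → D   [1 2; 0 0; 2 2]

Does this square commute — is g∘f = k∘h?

Answer: DOES NOT COMMUTE

Derivation:
Along f;g (path 1):
  e0=(1,0) f→(0,1) g→(1,0,1)
  e1=(0,1) f→(1,0) g→(2,0,1)
  result₁ = [1 2; 0 0; 1 1]
Along h;k (path 2):
  e0=(1,0) h→(1,1) k→(0,0,1)
  e1=(0,1) h→(2,0) k→(2,0,1)
  result₂ = [0 2; 0 0; 1 1]
Equal? distinct morphisms ✗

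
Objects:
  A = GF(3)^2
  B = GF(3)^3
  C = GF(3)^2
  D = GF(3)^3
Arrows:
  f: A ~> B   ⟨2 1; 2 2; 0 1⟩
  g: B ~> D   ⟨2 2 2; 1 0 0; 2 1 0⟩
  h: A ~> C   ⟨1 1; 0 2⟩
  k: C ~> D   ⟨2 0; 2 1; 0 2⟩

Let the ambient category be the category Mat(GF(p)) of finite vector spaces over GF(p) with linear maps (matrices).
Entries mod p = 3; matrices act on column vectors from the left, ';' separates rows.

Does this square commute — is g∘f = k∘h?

Answer: COMMUTES

Trace:
Path 1 = f;g:
  e0=⟨1,0⟩ f~>⟨2,2,0⟩ g~>⟨2,2,0⟩
  e1=⟨0,1⟩ f~>⟨1,2,1⟩ g~>⟨2,1,1⟩
  composite₁ = ⟨2 2; 2 1; 0 1⟩
Path 2 = h;k:
  e0=⟨1,0⟩ h~>⟨1,0⟩ k~>⟨2,2,0⟩
  e1=⟨0,1⟩ h~>⟨1,2⟩ k~>⟨2,1,1⟩
  composite₂ = ⟨2 2; 2 1; 0 1⟩
Equal? same morphism ✓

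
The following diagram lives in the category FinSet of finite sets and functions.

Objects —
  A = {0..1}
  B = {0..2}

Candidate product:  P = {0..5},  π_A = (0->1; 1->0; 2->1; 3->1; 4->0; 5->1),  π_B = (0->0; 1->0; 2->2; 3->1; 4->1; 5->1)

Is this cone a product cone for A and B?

|A|·|B| = 2·3 = 6;  |P| = 6
Check the pairing map k ↦ (π_A(k), π_B(k)):
  0 -> (1,0)
  1 -> (0,0)
  2 -> (1,2)
  3 -> (1,1)
  4 -> (0,1)
  5 -> (1,1)  ✗ repeats pair of k=3
distinct pairs in image: 5 / 6 needed
  → (1,1) hit at k=3 and k=5

Answer: NOT A VALID PRODUCT — duplicate pair at indices 3,5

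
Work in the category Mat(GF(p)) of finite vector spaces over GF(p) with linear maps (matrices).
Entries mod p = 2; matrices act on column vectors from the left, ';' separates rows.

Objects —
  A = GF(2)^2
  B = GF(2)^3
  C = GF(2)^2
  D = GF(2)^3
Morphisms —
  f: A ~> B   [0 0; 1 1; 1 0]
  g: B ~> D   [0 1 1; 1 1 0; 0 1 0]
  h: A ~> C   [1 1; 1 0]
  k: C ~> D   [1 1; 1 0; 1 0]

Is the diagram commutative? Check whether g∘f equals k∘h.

Path 1 = f;g:
  e0=[1,0] f~>[0,1,1] g~>[0,1,1]
  e1=[0,1] f~>[0,1,0] g~>[1,1,1]
  composite₁ = [0 1; 1 1; 1 1]
Path 2 = h;k:
  e0=[1,0] h~>[1,1] k~>[0,1,1]
  e1=[0,1] h~>[1,0] k~>[1,1,1]
  composite₂ = [0 1; 1 1; 1 1]
Equal? YES — commutes

Answer: COMMUTES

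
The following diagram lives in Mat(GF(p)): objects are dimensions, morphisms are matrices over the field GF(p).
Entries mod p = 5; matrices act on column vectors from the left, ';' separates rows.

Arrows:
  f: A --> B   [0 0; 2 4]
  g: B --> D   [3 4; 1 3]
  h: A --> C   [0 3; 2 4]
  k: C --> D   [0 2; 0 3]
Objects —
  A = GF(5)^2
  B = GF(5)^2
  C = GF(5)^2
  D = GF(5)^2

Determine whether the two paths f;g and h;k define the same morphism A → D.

Path 1 = f;g:
  e0=(1,0) f-->(0,2) g-->(3,1)
  e1=(0,1) f-->(0,4) g-->(1,2)
  ⟦path⟧₁ = [3 1; 1 2]
Path 2 = h;k:
  e0=(1,0) h-->(0,2) k-->(4,1)
  e1=(0,1) h-->(3,4) k-->(3,2)
  ⟦path⟧₂ = [4 3; 1 2]
Equal? differ; not commutative

Answer: DOES NOT COMMUTE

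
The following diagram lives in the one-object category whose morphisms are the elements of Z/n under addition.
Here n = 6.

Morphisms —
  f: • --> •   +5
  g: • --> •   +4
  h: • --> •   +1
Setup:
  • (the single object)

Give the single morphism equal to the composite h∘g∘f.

  0 +5≡5 +4≡3 +1≡4  (mod 6)
⟦path⟧: +4

Answer: +4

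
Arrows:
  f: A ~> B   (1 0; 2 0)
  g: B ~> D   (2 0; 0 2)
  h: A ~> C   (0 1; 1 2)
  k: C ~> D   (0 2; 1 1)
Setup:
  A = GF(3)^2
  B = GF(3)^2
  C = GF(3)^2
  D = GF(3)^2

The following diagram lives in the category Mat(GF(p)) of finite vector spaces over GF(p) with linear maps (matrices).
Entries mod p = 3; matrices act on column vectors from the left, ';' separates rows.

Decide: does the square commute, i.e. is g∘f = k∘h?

Along f;g (path 1):
  e0=(1,0) f~>(1,2) g~>(2,1)
  e1=(0,1) f~>(0,0) g~>(0,0)
  ⟦path⟧₁ = (2 0; 1 0)
Along h;k (path 2):
  e0=(1,0) h~>(0,1) k~>(2,1)
  e1=(0,1) h~>(1,2) k~>(1,0)
  ⟦path⟧₂ = (2 1; 1 0)
Equal? distinct morphisms ✗

Answer: DOES NOT COMMUTE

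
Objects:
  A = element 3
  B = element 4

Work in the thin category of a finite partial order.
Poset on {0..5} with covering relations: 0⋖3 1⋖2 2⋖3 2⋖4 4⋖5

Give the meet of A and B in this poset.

Answer: A∧B = 2

Work:
Lower bounds of A=3 and B=4: {1,2}
  1 ≤ 2
  2 ≤ 2
glb = 2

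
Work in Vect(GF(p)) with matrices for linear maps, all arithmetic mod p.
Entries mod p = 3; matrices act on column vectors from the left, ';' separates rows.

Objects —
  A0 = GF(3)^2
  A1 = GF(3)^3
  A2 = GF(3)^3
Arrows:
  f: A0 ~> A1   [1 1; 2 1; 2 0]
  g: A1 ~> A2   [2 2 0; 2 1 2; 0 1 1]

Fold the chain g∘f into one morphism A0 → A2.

Answer: [0 1; 2 0; 1 1]

Derivation:
  e0=(1,0) f~>(1,2,2) g~>(0,2,1)
  e1=(0,1) f~>(1,1,0) g~>(1,0,1)
composite: [0 1; 2 0; 1 1]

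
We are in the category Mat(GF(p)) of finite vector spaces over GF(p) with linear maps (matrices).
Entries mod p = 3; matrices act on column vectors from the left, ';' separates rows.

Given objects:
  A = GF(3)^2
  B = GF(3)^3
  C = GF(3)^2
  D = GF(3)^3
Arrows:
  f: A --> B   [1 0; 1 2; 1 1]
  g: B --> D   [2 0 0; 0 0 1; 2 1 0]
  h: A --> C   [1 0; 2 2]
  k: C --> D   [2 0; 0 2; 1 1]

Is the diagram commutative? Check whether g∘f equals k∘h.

Path 1 = f;g:
  e0=[1,0] f-->[1,1,1] g-->[2,1,0]
  e1=[0,1] f-->[0,2,1] g-->[0,1,2]
  ⟦path⟧₁ = [2 0; 1 1; 0 2]
Path 2 = h;k:
  e0=[1,0] h-->[1,2] k-->[2,1,0]
  e1=[0,1] h-->[0,2] k-->[0,1,2]
  ⟦path⟧₂ = [2 0; 1 1; 0 2]
Equal? equal; square commutes

Answer: COMMUTES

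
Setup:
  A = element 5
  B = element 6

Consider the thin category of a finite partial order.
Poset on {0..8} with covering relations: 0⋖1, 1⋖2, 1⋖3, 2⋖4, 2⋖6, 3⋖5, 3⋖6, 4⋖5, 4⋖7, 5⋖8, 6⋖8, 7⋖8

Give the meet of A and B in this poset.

Answer: NO MEET EXISTS

Trace:
Lower bounds of A=5 and B=6: {0,1,2,3}
  maximal lower bounds 2 and 3 are incomparable: neither 2⊑3 nor 3⊑2
→ no greatest lower bound exists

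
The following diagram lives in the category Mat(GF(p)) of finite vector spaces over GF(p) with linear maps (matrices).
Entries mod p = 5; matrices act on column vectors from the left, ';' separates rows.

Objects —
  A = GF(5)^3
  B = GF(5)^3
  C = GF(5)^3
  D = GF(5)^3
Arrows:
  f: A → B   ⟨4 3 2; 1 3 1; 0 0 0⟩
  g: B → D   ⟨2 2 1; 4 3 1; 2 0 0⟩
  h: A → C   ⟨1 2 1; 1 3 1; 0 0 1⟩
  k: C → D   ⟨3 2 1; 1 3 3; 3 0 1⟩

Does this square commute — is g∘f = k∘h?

1) trace f;g:
  e0=(1,0,0) f→(4,1,0) g→(0,4,3)
  e1=(0,1,0) f→(3,3,0) g→(2,1,1)
  e2=(0,0,1) f→(2,1,0) g→(1,1,4)
  ⟦path⟧₁ = ⟨0 2 1; 4 1 1; 3 1 4⟩
2) trace h;k:
  e0=(1,0,0) h→(1,1,0) k→(0,4,3)
  e1=(0,1,0) h→(2,3,0) k→(2,1,1)
  e2=(0,0,1) h→(1,1,1) k→(1,2,4)
  ⟦path⟧₂ = ⟨0 2 1; 4 1 2; 3 1 4⟩
Equal? NO — does not commute

Answer: DOES NOT COMMUTE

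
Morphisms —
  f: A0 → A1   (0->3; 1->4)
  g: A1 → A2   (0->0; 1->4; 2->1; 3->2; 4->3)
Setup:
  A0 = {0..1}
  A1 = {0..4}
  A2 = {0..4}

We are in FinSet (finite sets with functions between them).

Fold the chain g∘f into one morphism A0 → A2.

  0 f→3 g→2
  1 f→4 g→3
⟦path⟧: (0->2; 1->3)

Answer: (0->2; 1->3)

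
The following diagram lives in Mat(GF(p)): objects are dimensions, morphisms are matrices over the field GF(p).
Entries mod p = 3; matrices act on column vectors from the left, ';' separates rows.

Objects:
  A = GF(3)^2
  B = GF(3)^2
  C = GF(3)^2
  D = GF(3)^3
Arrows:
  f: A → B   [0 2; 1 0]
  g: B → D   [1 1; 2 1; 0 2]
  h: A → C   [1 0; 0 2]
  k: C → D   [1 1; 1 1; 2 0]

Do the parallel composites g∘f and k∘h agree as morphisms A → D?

Answer: DOES NOT COMMUTE

Trace:
Along f;g (path 1):
  e0=[1,0] f→[0,1] g→[1,1,2]
  e1=[0,1] f→[2,0] g→[2,1,0]
  composite₁ = [1 2; 1 1; 2 0]
Along h;k (path 2):
  e0=[1,0] h→[1,0] k→[1,1,2]
  e1=[0,1] h→[0,2] k→[2,2,0]
  composite₂ = [1 2; 1 2; 2 0]
Equal? distinct morphisms ✗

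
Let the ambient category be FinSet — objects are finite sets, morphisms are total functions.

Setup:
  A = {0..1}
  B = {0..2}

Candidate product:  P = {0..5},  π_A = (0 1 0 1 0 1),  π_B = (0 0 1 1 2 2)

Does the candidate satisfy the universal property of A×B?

Answer: VALID PRODUCT

Trace:
|A|·|B| = 2·3 = 6;  |P| = 6
Check the pairing map k ↦ (π_A(k), π_B(k)):
  0 : (0,0)
  1 : (1,0)
  2 : (0,1)
  3 : (1,1)
  4 : (0,2)
  5 : (1,2)
distinct pairs in image: 6 / 6 needed
  → bijection onto A×B; projections well-typed.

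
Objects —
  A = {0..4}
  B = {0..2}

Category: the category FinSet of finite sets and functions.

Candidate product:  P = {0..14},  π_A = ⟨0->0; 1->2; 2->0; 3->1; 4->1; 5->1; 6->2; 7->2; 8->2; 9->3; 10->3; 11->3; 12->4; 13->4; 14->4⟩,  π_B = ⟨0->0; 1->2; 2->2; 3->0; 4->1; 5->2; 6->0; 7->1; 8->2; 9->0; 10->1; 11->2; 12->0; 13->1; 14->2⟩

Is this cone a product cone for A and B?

|A|·|B| = 5·3 = 15;  |P| = 15
Check the pairing map k ↦ (π_A(k), π_B(k)):
  0 -> (0,0)
  1 -> (2,2)
  2 -> (0,2)
  3 -> (1,0)
  4 -> (1,1)
  5 -> (1,2)
  6 -> (2,0)
  7 -> (2,1)
  8 -> (2,2)  ✗ repeats pair of k=1
  9 -> (3,0)
  10 -> (3,1)
  11 -> (3,2)
  12 -> (4,0)
  13 -> (4,1)
  14 -> (4,2)
distinct pairs in image: 14 / 15 needed
  → (2,2) hit at k=1 and k=8

Answer: NOT A VALID PRODUCT — duplicate pair at indices 8,1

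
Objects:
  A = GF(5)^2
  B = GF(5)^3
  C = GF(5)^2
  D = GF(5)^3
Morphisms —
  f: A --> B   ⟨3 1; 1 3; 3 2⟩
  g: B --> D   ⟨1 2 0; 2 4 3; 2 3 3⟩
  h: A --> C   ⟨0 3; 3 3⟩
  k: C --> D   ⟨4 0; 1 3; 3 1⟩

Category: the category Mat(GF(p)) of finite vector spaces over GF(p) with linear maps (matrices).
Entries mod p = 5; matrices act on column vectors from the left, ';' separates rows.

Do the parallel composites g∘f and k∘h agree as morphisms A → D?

Answer: DOES NOT COMMUTE

Derivation:
Along f;g (path 1):
  e0=[1,0] f-->[3,1,3] g-->[0,4,3]
  e1=[0,1] f-->[1,3,2] g-->[2,0,2]
  result₁ = ⟨0 2; 4 0; 3 2⟩
Along h;k (path 2):
  e0=[1,0] h-->[0,3] k-->[0,4,3]
  e1=[0,1] h-->[3,3] k-->[2,2,2]
  result₂ = ⟨0 2; 4 2; 3 2⟩
Equal? distinct morphisms ✗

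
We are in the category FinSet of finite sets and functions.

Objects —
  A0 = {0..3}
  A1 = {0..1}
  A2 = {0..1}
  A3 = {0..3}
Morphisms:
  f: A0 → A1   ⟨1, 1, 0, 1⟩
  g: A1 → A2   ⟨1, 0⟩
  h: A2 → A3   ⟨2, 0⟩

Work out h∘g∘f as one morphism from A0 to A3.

Answer: ⟨2, 2, 0, 2⟩

Trace:
  0 f→1 g→0 h→2
  1 f→1 g→0 h→2
  2 f→0 g→1 h→0
  3 f→1 g→0 h→2
⟦path⟧: ⟨2, 2, 0, 2⟩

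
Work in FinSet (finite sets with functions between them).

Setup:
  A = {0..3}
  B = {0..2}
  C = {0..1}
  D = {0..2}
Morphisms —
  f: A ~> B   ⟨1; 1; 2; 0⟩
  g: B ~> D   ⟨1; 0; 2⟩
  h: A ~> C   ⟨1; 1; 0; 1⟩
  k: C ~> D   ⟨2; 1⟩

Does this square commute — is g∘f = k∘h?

Answer: DOES NOT COMMUTE

Trace:
Path 1 = f;g:
  0 f~>1 g~>0
  1 f~>1 g~>0
  2 f~>2 g~>2
  3 f~>0 g~>1
  result₁ = ⟨0; 0; 2; 1⟩
Path 2 = h;k:
  0 h~>1 k~>1
  1 h~>1 k~>1
  2 h~>0 k~>2
  3 h~>1 k~>1
  result₂ = ⟨1; 1; 2; 1⟩
Equal? NO — does not commute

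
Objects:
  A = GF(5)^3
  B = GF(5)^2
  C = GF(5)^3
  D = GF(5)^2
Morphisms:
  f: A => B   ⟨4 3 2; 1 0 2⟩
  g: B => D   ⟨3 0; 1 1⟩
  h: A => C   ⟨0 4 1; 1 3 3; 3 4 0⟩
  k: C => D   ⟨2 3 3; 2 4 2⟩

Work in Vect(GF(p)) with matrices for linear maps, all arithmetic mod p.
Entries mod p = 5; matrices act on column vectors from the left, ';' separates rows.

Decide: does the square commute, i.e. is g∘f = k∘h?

Answer: COMMUTES

Trace:
1) trace f;g:
  e0=[1,0,0] f=>[4,1] g=>[2,0]
  e1=[0,1,0] f=>[3,0] g=>[4,3]
  e2=[0,0,1] f=>[2,2] g=>[1,4]
  ⟦path⟧₁ = ⟨2 4 1; 0 3 4⟩
2) trace h;k:
  e0=[1,0,0] h=>[0,1,3] k=>[2,0]
  e1=[0,1,0] h=>[4,3,4] k=>[4,3]
  e2=[0,0,1] h=>[1,3,0] k=>[1,4]
  ⟦path⟧₂ = ⟨2 4 1; 0 3 4⟩
Equal? same morphism ✓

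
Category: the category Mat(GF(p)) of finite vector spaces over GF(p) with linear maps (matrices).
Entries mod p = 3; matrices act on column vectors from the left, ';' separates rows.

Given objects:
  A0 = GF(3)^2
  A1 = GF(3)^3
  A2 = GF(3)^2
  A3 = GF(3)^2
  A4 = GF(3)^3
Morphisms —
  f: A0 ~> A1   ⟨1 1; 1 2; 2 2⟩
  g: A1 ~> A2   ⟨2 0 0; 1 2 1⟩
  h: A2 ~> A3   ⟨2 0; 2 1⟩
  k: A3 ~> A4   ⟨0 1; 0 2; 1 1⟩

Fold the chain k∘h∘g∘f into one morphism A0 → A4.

  e0=(1,0) f~>(1,1,2) g~>(2,2) h~>(1,0) k~>(0,0,1)
  e1=(0,1) f~>(1,2,2) g~>(2,1) h~>(1,2) k~>(2,1,0)
⟦path⟧: ⟨0 2; 0 1; 1 0⟩

Answer: ⟨0 2; 0 1; 1 0⟩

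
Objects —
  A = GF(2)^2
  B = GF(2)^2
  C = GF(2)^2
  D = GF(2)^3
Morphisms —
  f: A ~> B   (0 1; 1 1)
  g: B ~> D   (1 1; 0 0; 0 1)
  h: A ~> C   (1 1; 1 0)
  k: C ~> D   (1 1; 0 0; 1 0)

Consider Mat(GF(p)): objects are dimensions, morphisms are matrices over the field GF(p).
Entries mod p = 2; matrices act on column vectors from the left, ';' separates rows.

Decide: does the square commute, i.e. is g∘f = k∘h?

Answer: DOES NOT COMMUTE

Work:
1) trace f;g:
  e0=[1,0] f~>[0,1] g~>[1,0,1]
  e1=[0,1] f~>[1,1] g~>[0,0,1]
  ⟦path⟧₁ = (1 0; 0 0; 1 1)
2) trace h;k:
  e0=[1,0] h~>[1,1] k~>[0,0,1]
  e1=[0,1] h~>[1,0] k~>[1,0,1]
  ⟦path⟧₂ = (0 1; 0 0; 1 1)
Equal? NO — does not commute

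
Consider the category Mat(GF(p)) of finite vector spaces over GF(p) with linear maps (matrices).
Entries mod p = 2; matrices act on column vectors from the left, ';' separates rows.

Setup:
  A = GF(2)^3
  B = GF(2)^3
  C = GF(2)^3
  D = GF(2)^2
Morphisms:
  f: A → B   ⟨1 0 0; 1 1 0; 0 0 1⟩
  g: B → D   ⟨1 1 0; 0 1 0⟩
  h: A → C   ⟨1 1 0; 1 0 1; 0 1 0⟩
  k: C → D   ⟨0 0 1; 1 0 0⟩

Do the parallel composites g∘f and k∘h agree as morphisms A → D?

Answer: COMMUTES

Derivation:
Along f;g (path 1):
  e0=(1,0,0) f→(1,1,0) g→(0,1)
  e1=(0,1,0) f→(0,1,0) g→(1,1)
  e2=(0,0,1) f→(0,0,1) g→(0,0)
  composite₁ = ⟨0 1 0; 1 1 0⟩
Along h;k (path 2):
  e0=(1,0,0) h→(1,1,0) k→(0,1)
  e1=(0,1,0) h→(1,0,1) k→(1,1)
  e2=(0,0,1) h→(0,1,0) k→(0,0)
  composite₂ = ⟨0 1 0; 1 1 0⟩
Equal? same morphism ✓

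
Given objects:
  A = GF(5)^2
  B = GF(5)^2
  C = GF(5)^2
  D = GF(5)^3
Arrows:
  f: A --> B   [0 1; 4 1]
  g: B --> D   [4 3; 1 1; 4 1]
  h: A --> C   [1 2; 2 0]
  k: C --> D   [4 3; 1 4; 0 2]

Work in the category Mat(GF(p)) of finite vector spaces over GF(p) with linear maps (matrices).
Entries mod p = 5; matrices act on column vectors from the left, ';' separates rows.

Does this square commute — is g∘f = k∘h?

1) trace f;g:
  e0=⟨1,0⟩ f-->⟨0,4⟩ g-->⟨2,4,4⟩
  e1=⟨0,1⟩ f-->⟨1,1⟩ g-->⟨2,2,0⟩
  composite₁ = [2 2; 4 2; 4 0]
2) trace h;k:
  e0=⟨1,0⟩ h-->⟨1,2⟩ k-->⟨0,4,4⟩
  e1=⟨0,1⟩ h-->⟨2,0⟩ k-->⟨3,2,0⟩
  composite₂ = [0 3; 4 2; 4 0]
Equal? NO — does not commute

Answer: DOES NOT COMMUTE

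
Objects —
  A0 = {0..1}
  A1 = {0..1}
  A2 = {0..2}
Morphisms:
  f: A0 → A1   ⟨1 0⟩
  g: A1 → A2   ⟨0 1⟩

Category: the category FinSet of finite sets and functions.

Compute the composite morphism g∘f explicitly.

  0 f→1 g→1
  1 f→0 g→0
⟦path⟧: ⟨1 0⟩

Answer: ⟨1 0⟩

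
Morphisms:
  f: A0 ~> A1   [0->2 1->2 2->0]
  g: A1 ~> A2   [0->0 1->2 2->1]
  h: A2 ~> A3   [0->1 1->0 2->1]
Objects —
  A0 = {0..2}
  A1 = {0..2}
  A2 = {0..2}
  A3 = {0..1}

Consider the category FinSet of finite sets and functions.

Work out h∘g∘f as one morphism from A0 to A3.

Answer: [0->0 1->0 2->1]

Derivation:
  0 f~>2 g~>1 h~>0
  1 f~>2 g~>1 h~>0
  2 f~>0 g~>0 h~>1
composite: [0->0 1->0 2->1]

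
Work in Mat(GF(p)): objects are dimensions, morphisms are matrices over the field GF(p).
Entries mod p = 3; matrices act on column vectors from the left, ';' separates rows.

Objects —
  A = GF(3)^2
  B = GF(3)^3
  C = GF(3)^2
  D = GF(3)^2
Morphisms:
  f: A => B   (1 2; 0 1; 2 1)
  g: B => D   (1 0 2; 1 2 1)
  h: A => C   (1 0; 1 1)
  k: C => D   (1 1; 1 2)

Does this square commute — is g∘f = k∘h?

Along f;g (path 1):
  e0=⟨1,0⟩ f=>⟨1,0,2⟩ g=>⟨2,0⟩
  e1=⟨0,1⟩ f=>⟨2,1,1⟩ g=>⟨1,2⟩
  ⟦path⟧₁ = (2 1; 0 2)
Along h;k (path 2):
  e0=⟨1,0⟩ h=>⟨1,1⟩ k=>⟨2,0⟩
  e1=⟨0,1⟩ h=>⟨0,1⟩ k=>⟨1,2⟩
  ⟦path⟧₂ = (2 1; 0 2)
Equal? equal; square commutes

Answer: COMMUTES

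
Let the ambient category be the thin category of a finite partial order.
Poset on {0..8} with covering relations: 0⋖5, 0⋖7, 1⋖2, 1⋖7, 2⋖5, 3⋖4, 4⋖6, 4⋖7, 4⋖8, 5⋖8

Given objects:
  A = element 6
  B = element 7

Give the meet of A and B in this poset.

Common predecessors of 6,7: {3,4}
  3 ≤ 4
  4 ≤ 4
glb = 4

Answer: A∧B = 4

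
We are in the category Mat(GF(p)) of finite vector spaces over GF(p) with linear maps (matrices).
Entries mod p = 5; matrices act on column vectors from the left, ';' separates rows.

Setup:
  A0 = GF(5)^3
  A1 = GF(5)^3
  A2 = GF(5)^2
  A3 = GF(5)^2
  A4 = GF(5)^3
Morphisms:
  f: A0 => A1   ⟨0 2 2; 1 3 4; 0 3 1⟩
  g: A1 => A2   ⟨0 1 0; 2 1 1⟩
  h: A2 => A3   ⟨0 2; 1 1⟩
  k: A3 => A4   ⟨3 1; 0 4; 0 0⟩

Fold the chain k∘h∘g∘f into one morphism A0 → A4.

Answer: ⟨3 3 2; 3 2 2; 0 0 0⟩

Derivation:
  e0=[1,0,0] f=>[0,1,0] g=>[1,1] h=>[2,2] k=>[3,3,0]
  e1=[0,1,0] f=>[2,3,3] g=>[3,0] h=>[0,3] k=>[3,2,0]
  e2=[0,0,1] f=>[2,4,1] g=>[4,4] h=>[3,3] k=>[2,2,0]
⟦path⟧: ⟨3 3 2; 3 2 2; 0 0 0⟩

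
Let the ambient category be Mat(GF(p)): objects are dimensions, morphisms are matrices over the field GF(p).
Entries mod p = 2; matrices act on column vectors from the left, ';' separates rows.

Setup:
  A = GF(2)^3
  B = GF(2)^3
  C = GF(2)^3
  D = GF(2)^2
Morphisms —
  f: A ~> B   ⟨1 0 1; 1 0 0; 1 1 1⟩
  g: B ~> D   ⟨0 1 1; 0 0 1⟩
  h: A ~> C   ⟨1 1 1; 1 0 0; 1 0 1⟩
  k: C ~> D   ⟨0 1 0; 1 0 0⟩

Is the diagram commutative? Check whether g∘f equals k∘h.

Along f;g (path 1):
  e0=[1,0,0] f~>[1,1,1] g~>[0,1]
  e1=[0,1,0] f~>[0,0,1] g~>[1,1]
  e2=[0,0,1] f~>[1,0,1] g~>[1,1]
  ⟦path⟧₁ = ⟨0 1 1; 1 1 1⟩
Along h;k (path 2):
  e0=[1,0,0] h~>[1,1,1] k~>[1,1]
  e1=[0,1,0] h~>[1,0,0] k~>[0,1]
  e2=[0,0,1] h~>[1,0,1] k~>[0,1]
  ⟦path⟧₂ = ⟨1 0 0; 1 1 1⟩
Equal? differ; not commutative

Answer: DOES NOT COMMUTE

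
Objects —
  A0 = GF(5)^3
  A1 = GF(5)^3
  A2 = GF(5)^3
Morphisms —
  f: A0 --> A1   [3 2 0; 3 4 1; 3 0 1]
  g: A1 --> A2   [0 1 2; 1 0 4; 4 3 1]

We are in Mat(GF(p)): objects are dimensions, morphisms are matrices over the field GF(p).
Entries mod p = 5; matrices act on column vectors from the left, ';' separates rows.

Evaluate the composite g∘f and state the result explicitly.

  e0=⟨1,0,0⟩ f-->⟨3,3,3⟩ g-->⟨4,0,4⟩
  e1=⟨0,1,0⟩ f-->⟨2,4,0⟩ g-->⟨4,2,0⟩
  e2=⟨0,0,1⟩ f-->⟨0,1,1⟩ g-->⟨3,4,4⟩
⟦path⟧: [4 4 3; 0 2 4; 4 0 4]

Answer: [4 4 3; 0 2 4; 4 0 4]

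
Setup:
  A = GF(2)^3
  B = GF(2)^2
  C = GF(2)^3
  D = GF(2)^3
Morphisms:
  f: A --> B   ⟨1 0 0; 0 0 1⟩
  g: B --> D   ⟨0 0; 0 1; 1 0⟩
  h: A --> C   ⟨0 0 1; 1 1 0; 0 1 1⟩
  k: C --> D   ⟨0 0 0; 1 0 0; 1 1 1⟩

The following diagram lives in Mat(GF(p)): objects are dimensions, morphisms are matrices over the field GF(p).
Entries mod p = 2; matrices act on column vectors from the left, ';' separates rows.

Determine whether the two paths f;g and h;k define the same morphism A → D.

Answer: COMMUTES

Trace:
1) trace f;g:
  e0=(1,0,0) f-->(1,0) g-->(0,0,1)
  e1=(0,1,0) f-->(0,0) g-->(0,0,0)
  e2=(0,0,1) f-->(0,1) g-->(0,1,0)
  ⟦path⟧₁ = ⟨0 0 0; 0 0 1; 1 0 0⟩
2) trace h;k:
  e0=(1,0,0) h-->(0,1,0) k-->(0,0,1)
  e1=(0,1,0) h-->(0,1,1) k-->(0,0,0)
  e2=(0,0,1) h-->(1,0,1) k-->(0,1,0)
  ⟦path⟧₂ = ⟨0 0 0; 0 0 1; 1 0 0⟩
Equal? YES — commutes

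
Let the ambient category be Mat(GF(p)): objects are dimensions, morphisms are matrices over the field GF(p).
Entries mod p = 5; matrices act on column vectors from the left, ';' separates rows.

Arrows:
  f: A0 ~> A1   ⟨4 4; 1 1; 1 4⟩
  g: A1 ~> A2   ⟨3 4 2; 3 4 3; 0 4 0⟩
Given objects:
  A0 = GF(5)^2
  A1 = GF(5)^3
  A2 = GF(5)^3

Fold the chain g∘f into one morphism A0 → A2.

  e0=[1,0] f~>[4,1,1] g~>[3,4,4]
  e1=[0,1] f~>[4,1,4] g~>[4,3,4]
⟦path⟧: ⟨3 4; 4 3; 4 4⟩

Answer: ⟨3 4; 4 3; 4 4⟩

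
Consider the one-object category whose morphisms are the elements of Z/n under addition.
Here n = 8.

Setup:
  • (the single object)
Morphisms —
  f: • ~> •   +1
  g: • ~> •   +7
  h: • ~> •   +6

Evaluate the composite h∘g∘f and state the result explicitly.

  0 +1≡1 +7≡0 +6≡6  (mod 8)
⟦path⟧: +6

Answer: +6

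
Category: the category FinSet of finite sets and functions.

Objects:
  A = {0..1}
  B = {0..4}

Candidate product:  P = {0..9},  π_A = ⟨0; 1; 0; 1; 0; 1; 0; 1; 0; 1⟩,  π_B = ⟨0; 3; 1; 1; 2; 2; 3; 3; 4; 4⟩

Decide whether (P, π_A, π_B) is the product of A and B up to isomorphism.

Answer: NOT A VALID PRODUCT — duplicate pair at indices 7,1

Work:
|A|·|B| = 2·5 = 10;  |P| = 10
Check the pairing map k ↦ (π_A(k), π_B(k)):
  0 : (0,0)
  1 : (1,3)
  2 : (0,1)
  3 : (1,1)
  4 : (0,2)
  5 : (1,2)
  6 : (0,3)
  7 : (1,3)  ✗ repeats pair of k=1
  8 : (0,4)
  9 : (1,4)
distinct pairs in image: 9 / 10 needed
  → (1,3) hit at k=1 and k=7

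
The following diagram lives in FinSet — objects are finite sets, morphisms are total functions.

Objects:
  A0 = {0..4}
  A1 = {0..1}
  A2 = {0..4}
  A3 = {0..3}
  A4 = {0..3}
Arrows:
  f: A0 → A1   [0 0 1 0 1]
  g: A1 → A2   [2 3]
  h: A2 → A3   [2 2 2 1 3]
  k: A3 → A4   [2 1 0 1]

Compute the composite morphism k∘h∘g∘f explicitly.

Answer: [0 0 1 0 1]

Work:
  0 f→0 g→2 h→2 k→0
  1 f→0 g→2 h→2 k→0
  2 f→1 g→3 h→1 k→1
  3 f→0 g→2 h→2 k→0
  4 f→1 g→3 h→1 k→1
result: [0 0 1 0 1]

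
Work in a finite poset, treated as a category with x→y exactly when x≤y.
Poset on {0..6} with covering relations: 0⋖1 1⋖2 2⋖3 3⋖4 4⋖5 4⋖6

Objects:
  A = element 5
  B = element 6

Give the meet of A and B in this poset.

Answer: A∧B = 4

Trace:
Lower bounds of A=5 and B=6: {0,1,2,3,4}
  0 ≤ 4
  1 ≤ 4
  2 ≤ 4
  3 ≤ 4
  4 ≤ 4
glb = 4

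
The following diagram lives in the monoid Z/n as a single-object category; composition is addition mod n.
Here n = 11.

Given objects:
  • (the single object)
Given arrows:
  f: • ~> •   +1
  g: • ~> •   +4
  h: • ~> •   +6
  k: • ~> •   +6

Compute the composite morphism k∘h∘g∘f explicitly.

Answer: +6

Derivation:
  0 +1≡1 +4≡5 +6≡0 +6≡6  (mod 11)
composite: +6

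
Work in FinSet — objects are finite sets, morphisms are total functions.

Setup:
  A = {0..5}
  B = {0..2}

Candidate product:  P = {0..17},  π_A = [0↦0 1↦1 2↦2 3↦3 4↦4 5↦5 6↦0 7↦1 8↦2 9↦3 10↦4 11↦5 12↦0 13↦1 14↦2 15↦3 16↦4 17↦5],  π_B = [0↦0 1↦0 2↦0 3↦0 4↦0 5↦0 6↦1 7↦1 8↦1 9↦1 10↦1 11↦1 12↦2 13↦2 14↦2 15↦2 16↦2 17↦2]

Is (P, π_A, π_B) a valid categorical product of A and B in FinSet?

|A|·|B| = 6·3 = 18;  |P| = 18
Check the pairing map k ↦ (π_A(k), π_B(k)):
  0 ↦ (0,0)
  1 ↦ (1,0)
  2 ↦ (2,0)
  3 ↦ (3,0)
  4 ↦ (4,0)
  5 ↦ (5,0)
  6 ↦ (0,1)
  7 ↦ (1,1)
  8 ↦ (2,1)
  9 ↦ (3,1)
  10 ↦ (4,1)
  11 ↦ (5,1)
  12 ↦ (0,2)
  13 ↦ (1,2)
  14 ↦ (2,2)
  15 ↦ (3,2)
  16 ↦ (4,2)
  17 ↦ (5,2)
distinct pairs in image: 18 / 18 needed
  → bijection onto A×B; projections well-typed.

Answer: VALID PRODUCT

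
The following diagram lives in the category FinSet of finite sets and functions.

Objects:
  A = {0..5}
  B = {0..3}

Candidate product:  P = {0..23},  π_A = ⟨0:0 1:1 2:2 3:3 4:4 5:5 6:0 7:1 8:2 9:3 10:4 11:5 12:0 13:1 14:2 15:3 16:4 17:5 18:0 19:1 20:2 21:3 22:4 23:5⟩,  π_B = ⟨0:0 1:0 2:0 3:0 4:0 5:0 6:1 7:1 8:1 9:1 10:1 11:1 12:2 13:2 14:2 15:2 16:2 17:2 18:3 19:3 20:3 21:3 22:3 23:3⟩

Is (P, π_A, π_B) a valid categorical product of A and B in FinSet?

|A|·|B| = 6·4 = 24;  |P| = 24
Check the pairing map k ↦ (π_A(k), π_B(k)):
  0 : (0,0)
  1 : (1,0)
  2 : (2,0)
  3 : (3,0)
  4 : (4,0)
  5 : (5,0)
  6 : (0,1)
  7 : (1,1)
  8 : (2,1)
  9 : (3,1)
  10 : (4,1)
  11 : (5,1)
  12 : (0,2)
  13 : (1,2)
  14 : (2,2)
  15 : (3,2)
  16 : (4,2)
  17 : (5,2)
  18 : (0,3)
  19 : (1,3)
  20 : (2,3)
  21 : (3,3)
  22 : (4,3)
  23 : (5,3)
distinct pairs in image: 24 / 24 needed
  → bijection onto A×B; projections well-typed.

Answer: VALID PRODUCT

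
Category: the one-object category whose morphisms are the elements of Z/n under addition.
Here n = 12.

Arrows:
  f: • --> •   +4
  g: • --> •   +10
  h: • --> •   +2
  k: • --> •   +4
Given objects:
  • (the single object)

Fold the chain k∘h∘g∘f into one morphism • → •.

Answer: +8

Work:
  0 +4≡4 +10≡2 +2≡4 +4≡8  (mod 12)
composite: +8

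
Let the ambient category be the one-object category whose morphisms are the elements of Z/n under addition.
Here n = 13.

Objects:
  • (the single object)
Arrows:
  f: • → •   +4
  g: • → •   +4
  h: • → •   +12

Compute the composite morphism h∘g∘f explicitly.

  0 +4≡4 +4≡8 +12≡7  (mod 13)
composite: +7

Answer: +7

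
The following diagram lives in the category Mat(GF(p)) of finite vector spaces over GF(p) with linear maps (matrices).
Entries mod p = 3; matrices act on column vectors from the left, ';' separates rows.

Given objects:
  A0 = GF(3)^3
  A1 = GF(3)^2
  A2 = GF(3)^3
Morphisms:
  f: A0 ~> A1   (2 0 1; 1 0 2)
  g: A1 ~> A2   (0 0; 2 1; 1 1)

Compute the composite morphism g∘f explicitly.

Answer: (0 0 0; 2 0 1; 0 0 0)

Derivation:
  e0=[1,0,0] f~>[2,1] g~>[0,2,0]
  e1=[0,1,0] f~>[0,0] g~>[0,0,0]
  e2=[0,0,1] f~>[1,2] g~>[0,1,0]
result: (0 0 0; 2 0 1; 0 0 0)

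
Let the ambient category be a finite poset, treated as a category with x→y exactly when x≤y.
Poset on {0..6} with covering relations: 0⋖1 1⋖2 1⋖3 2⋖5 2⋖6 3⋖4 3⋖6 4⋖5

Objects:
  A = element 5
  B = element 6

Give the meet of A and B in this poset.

Lower bounds of A=5 and B=6: {0,1,2,3}
  maximal lower bounds 2 and 3 are incomparable: neither 2⊑3 nor 3⊑2
→ no greatest lower bound exists

Answer: NO MEET EXISTS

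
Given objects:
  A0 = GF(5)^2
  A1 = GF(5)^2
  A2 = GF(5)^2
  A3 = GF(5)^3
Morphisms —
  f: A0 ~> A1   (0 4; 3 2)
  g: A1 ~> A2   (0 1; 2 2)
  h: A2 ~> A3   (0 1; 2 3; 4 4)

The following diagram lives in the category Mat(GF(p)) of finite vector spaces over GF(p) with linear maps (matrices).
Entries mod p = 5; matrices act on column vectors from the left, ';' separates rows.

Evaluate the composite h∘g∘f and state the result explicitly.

Answer: (1 2; 4 0; 1 1)

Derivation:
  e0=⟨1,0⟩ f~>⟨0,3⟩ g~>⟨3,1⟩ h~>⟨1,4,1⟩
  e1=⟨0,1⟩ f~>⟨4,2⟩ g~>⟨2,2⟩ h~>⟨2,0,1⟩
⟦path⟧: (1 2; 4 0; 1 1)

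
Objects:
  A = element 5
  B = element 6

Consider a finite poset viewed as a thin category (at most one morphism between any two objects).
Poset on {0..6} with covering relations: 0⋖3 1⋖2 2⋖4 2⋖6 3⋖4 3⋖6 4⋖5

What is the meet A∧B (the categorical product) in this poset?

Common predecessors of 5,6: {0,1,2,3}
  maximal lower bounds 2 and 3 are incomparable: neither 2≤3 nor 3≤2
→ no greatest lower bound exists

Answer: NO MEET EXISTS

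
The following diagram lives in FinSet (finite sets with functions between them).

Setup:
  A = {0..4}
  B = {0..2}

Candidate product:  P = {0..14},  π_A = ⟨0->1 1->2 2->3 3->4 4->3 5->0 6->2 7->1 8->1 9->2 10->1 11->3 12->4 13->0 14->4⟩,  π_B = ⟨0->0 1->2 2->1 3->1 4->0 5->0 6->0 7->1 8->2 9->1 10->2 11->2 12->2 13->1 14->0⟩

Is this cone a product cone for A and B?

|A|·|B| = 5·3 = 15;  |P| = 15
Check the pairing map k ↦ (π_A(k), π_B(k)):
  0 -> (1,0)
  1 -> (2,2)
  2 -> (3,1)
  3 -> (4,1)
  4 -> (3,0)
  5 -> (0,0)
  6 -> (2,0)
  7 -> (1,1)
  8 -> (1,2)
  9 -> (2,1)
  10 -> (1,2)  ✗ repeats pair of k=8
  11 -> (3,2)
  12 -> (4,2)
  13 -> (0,1)
  14 -> (4,0)
distinct pairs in image: 14 / 15 needed
  → (1,2) hit at k=8 and k=10

Answer: NOT A VALID PRODUCT — duplicate pair at indices 10,8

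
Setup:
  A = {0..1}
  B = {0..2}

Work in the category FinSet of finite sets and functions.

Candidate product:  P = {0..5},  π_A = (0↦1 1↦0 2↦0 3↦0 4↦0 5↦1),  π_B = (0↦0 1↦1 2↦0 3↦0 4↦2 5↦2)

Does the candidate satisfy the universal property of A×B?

Answer: NOT A VALID PRODUCT — duplicate pair at indices 3,2

Work:
|A|·|B| = 2·3 = 6;  |P| = 6
Check the pairing map k ↦ (π_A(k), π_B(k)):
  0 ↦ (1,0)
  1 ↦ (0,1)
  2 ↦ (0,0)
  3 ↦ (0,0)  ✗ repeats pair of k=2
  4 ↦ (0,2)
  5 ↦ (1,2)
distinct pairs in image: 5 / 6 needed
  → (0,0) hit at k=2 and k=3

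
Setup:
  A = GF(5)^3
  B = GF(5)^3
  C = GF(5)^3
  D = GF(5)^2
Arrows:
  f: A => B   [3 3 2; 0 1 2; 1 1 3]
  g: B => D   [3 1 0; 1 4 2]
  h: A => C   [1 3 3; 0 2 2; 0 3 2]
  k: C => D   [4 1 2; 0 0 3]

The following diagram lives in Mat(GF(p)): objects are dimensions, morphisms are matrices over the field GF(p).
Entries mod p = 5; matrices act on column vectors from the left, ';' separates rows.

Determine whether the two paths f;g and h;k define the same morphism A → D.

Answer: COMMUTES

Derivation:
1) trace f;g:
  e0=[1,0,0] f=>[3,0,1] g=>[4,0]
  e1=[0,1,0] f=>[3,1,1] g=>[0,4]
  e2=[0,0,1] f=>[2,2,3] g=>[3,1]
  ⟦path⟧₁ = [4 0 3; 0 4 1]
2) trace h;k:
  e0=[1,0,0] h=>[1,0,0] k=>[4,0]
  e1=[0,1,0] h=>[3,2,3] k=>[0,4]
  e2=[0,0,1] h=>[3,2,2] k=>[3,1]
  ⟦path⟧₂ = [4 0 3; 0 4 1]
Equal? YES — commutes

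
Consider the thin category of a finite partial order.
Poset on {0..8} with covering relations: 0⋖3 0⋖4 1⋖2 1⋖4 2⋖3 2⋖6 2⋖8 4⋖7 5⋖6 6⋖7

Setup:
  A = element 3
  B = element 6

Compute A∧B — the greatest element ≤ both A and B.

{x : x≤A ∧ x≤B} = {1,2}  (A=3, B=6)
  1 ≤ 2
  2 ≤ 2
glb = 2

Answer: A∧B = 2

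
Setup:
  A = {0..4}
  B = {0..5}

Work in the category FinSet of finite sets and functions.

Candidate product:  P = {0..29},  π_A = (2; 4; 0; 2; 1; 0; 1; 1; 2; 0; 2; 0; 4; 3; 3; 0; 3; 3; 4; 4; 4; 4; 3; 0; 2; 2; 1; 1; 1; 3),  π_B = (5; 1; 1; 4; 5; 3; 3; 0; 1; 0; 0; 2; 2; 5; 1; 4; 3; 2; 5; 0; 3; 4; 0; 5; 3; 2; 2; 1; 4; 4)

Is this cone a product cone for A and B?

Answer: VALID PRODUCT

Work:
|A|·|B| = 5·6 = 30;  |P| = 30
Check the pairing map k ↦ (π_A(k), π_B(k)):
  0 : (2,5)
  1 : (4,1)
  2 : (0,1)
  3 : (2,4)
  4 : (1,5)
  5 : (0,3)
  6 : (1,3)
  7 : (1,0)
  8 : (2,1)
  9 : (0,0)
  10 : (2,0)
  11 : (0,2)
  12 : (4,2)
  13 : (3,5)
  14 : (3,1)
  15 : (0,4)
  16 : (3,3)
  17 : (3,2)
  18 : (4,5)
  19 : (4,0)
  20 : (4,3)
  21 : (4,4)
  22 : (3,0)
  23 : (0,5)
  24 : (2,3)
  25 : (2,2)
  26 : (1,2)
  27 : (1,1)
  28 : (1,4)
  29 : (3,4)
distinct pairs in image: 30 / 30 needed
  → bijection onto A×B; projections well-typed.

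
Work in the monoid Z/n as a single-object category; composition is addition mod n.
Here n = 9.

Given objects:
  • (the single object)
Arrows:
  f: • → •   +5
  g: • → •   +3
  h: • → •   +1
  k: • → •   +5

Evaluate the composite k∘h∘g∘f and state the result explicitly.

Answer: +5

Trace:
  0 +5≡5 +3≡8 +1≡0 +5≡5  (mod 9)
⟦path⟧: +5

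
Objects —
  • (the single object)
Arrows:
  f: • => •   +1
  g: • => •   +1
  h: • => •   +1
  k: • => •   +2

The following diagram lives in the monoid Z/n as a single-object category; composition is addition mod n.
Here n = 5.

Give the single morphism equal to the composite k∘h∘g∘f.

Answer: +0

Derivation:
  0 +1≡1 +1≡2 +1≡3 +2≡0  (mod 5)
result: +0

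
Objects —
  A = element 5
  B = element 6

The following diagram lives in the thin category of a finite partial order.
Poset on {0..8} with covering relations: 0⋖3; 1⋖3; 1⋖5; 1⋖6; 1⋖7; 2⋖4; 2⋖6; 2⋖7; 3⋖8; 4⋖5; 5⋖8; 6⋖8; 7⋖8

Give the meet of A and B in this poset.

Common predecessors of 5,6: {1,2}
  maximal lower bounds 1 and 2 are incomparable: neither 1≤2 nor 2≤1
→ no greatest lower bound exists

Answer: NO MEET EXISTS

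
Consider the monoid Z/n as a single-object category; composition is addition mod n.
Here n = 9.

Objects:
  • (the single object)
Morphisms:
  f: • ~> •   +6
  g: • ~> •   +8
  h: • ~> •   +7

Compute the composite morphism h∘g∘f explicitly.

  0 +6≡6 +8≡5 +7≡3  (mod 9)
result: +3

Answer: +3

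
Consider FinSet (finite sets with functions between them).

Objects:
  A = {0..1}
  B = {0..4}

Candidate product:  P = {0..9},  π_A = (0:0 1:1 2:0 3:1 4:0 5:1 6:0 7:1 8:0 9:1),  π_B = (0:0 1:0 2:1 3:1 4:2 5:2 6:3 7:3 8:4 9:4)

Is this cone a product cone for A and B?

Answer: VALID PRODUCT

Work:
|A|·|B| = 2·5 = 10;  |P| = 10
Check the pairing map k ↦ (π_A(k), π_B(k)):
  0 : (0,0)
  1 : (1,0)
  2 : (0,1)
  3 : (1,1)
  4 : (0,2)
  5 : (1,2)
  6 : (0,3)
  7 : (1,3)
  8 : (0,4)
  9 : (1,4)
distinct pairs in image: 10 / 10 needed
  → bijection onto A×B; projections well-typed.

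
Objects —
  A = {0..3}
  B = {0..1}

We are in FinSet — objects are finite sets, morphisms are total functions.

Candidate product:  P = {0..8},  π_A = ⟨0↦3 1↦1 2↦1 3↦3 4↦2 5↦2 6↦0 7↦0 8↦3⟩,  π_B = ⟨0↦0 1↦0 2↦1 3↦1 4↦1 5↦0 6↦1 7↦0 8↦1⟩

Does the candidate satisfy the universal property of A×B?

Answer: NOT A VALID PRODUCT — |P|=9 ≠ |A|·|B|=8

Derivation:
|A|·|B| = 4·2 = 8;  |P| = 9
  → cardinalities differ; no bijection possible.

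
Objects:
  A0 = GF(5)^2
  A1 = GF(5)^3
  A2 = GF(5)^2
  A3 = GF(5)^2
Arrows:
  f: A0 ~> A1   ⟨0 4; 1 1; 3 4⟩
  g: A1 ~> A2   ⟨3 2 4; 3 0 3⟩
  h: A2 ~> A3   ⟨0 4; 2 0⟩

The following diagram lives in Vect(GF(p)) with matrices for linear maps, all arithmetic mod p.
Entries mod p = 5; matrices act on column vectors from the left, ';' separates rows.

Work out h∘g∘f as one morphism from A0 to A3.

  e0=(1,0) f~>(0,1,3) g~>(4,4) h~>(1,3)
  e1=(0,1) f~>(4,1,4) g~>(0,4) h~>(1,0)
composite: ⟨1 1; 3 0⟩

Answer: ⟨1 1; 3 0⟩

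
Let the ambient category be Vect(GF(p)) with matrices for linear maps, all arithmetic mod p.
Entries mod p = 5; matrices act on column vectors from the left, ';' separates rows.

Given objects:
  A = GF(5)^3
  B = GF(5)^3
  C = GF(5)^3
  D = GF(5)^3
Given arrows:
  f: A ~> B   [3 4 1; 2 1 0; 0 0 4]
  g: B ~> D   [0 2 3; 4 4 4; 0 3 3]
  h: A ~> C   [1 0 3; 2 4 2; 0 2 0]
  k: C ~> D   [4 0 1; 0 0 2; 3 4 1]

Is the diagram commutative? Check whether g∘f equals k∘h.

Answer: DOES NOT COMMUTE

Derivation:
1) trace f;g:
  e0=[1,0,0] f~>[3,2,0] g~>[4,0,1]
  e1=[0,1,0] f~>[4,1,0] g~>[2,0,3]
  e2=[0,0,1] f~>[1,0,4] g~>[2,0,2]
  composite₁ = [4 2 2; 0 0 0; 1 3 2]
2) trace h;k:
  e0=[1,0,0] h~>[1,2,0] k~>[4,0,1]
  e1=[0,1,0] h~>[0,4,2] k~>[2,4,3]
  e2=[0,0,1] h~>[3,2,0] k~>[2,0,2]
  composite₂ = [4 2 2; 0 4 0; 1 3 2]
Equal? distinct morphisms ✗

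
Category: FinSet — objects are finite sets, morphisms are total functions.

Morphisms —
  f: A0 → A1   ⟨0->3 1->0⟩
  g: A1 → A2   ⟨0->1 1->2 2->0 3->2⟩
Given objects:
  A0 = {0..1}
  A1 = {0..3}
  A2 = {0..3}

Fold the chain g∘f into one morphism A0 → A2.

  0 f→3 g→2
  1 f→0 g→1
⟦path⟧: ⟨0->2 1->1⟩

Answer: ⟨0->2 1->1⟩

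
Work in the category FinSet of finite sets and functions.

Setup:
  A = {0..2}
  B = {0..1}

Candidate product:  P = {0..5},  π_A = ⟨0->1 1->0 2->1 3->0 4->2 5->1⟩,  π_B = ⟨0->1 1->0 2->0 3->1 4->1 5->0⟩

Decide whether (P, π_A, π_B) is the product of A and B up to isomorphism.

|A|·|B| = 3·2 = 6;  |P| = 6
Check the pairing map k ↦ (π_A(k), π_B(k)):
  0 -> (1,1)
  1 -> (0,0)
  2 -> (1,0)
  3 -> (0,1)
  4 -> (2,1)
  5 -> (1,0)  ✗ repeats pair of k=2
distinct pairs in image: 5 / 6 needed
  → (1,0) hit at k=2 and k=5

Answer: NOT A VALID PRODUCT — duplicate pair at indices 2,5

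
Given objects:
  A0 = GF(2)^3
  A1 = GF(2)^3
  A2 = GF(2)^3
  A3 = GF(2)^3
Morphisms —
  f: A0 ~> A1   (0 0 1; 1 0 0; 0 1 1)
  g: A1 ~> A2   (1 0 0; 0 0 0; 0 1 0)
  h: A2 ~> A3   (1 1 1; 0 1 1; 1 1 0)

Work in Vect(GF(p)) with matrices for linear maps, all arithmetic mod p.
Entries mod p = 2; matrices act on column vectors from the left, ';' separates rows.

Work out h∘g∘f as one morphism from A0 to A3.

Answer: (1 0 1; 1 0 0; 0 0 1)

Trace:
  e0=⟨1,0,0⟩ f~>⟨0,1,0⟩ g~>⟨0,0,1⟩ h~>⟨1,1,0⟩
  e1=⟨0,1,0⟩ f~>⟨0,0,1⟩ g~>⟨0,0,0⟩ h~>⟨0,0,0⟩
  e2=⟨0,0,1⟩ f~>⟨1,0,1⟩ g~>⟨1,0,0⟩ h~>⟨1,0,1⟩
composite: (1 0 1; 1 0 0; 0 0 1)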